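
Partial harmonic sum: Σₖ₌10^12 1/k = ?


Σₖ₌10^12 1/k = 1/10 + 1/11 + 1/12
= 181/660
≈ 0.2742

Sum = 181/660 ≈ 0.2742


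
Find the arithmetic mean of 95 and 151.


AM = (95 + 151)/2 = 246/2 = 123

AM = 123


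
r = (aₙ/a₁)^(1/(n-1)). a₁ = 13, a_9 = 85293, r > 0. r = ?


r^(n-1) = aₙ/a₁
r^8 = 85293/13 = 6561
r = 6561^(1/8)
= ±3; taking r > 0 gives r = 3

r = 3


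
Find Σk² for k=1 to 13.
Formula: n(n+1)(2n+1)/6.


n = 13
n(n+1)(2n+1)/6 = 13×14×27/6
= 4914/6 = 819

Σk² = 819


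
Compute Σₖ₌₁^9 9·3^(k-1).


Sₙ = 9×(3^9 - 1)/(3 - 1)
= 9×(19683 - 1)/2
= 9×19682/2
= 88569

S_9 = 88569


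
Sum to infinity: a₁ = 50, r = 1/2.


S∞ = a₁/(1-r) = 50/(1 - 1/2)
= 50/(1/2)
= 100

S∞ = 100


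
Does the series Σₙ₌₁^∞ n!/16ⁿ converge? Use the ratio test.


aₙ = n!/16^n
a_{n+1}/aₙ = (n+1)!/16^(n+1) × 16^n/n!
= (n+1)/16
L = lim(n→∞) (n+1)/16 = ∞
L > 1 → series DIVERGES

Diverges (ratio test: L = ∞ > 1)


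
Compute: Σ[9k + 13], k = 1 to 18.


Σ(9k+13) = 9·Σk + 13·n
= 9·171 + 13·18
= 1539 + 234 = 1773

Σ = 1773


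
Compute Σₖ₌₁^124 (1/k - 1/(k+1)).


Telescoping: adjacent terms cancel.
= 1/1 - 1/125
= 1 - 1/125 = 124/125

Sum = 124/125


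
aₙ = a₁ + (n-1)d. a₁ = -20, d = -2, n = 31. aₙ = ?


aₙ = a₁ + (n-1)d
= -20 + (31-1)×-2
= -20 - 60
= -80

a_31 = -80


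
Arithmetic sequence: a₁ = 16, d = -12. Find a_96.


aₙ = a₁ + (n-1)d
= 16 + (96-1)×-12
= 16 - 1140
= -1124

a_96 = -1124


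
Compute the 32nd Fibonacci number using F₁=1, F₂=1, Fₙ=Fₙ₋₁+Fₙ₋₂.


Fibonacci sequence: 1, 1, 2, 3, 5, 8, 13, 21, 34, 55, 89, ...
F(32) = 2178309

F(32) = 2178309


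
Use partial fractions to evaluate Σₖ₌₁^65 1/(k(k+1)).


1/(k(k+1)) = 1/k - 1/(k+1) (partial fractions)
Telescoping: Σ = 1 - 1/66 = 65/66

Sum = 65/66


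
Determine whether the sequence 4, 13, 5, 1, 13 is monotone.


Differences: 9, -8, -4, 12
Difference at position 1 is +9 (> 0) but position 2 is -8 (< 0) — sequence both rises and falls
→ NOT monotonic

Not monotonic


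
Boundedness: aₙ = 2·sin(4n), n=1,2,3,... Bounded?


For all n, -1 ≤ sin(4n) ≤ 1, so -2 ≤ 2·sin(4n) ≤ 2
Lower bound: -2, Upper bound: 2
The sequence IS bounded

Bounded (-2 ≤ aₙ ≤ 2)


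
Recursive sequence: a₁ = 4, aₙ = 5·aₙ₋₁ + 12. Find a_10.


Computing step by step:
a_1 = 4
a_2 = 32
a_3 = 172
a_4 = 872
a_5 = 4372
a_6 = 21872
a_7 = 109372
a_8 = 546872
a_9 = 2734372
a_10 = 13671872


a_10 = 13671872


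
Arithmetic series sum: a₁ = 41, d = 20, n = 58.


aₙ = 41 + (58-1)×20 = 1181
Sₙ = n(a₁+aₙ)/2 = 58×(41+1181)/2
= 58×1222/2 = 35438

S_58 = 35438


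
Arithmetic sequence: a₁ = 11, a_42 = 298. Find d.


d = (aₙ - a₁)/(n-1)
= (298 - 11)/(42-1)
= 287/41 = 7

d = 7


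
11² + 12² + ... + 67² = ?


Σₖ₌11^67 k² = Σₖ₌₁^67 k² − Σₖ₌₁^10 k²
= 67·68·135/6 − 10·11·21/6
= 102510 − 385 = 102125

Σk² = 102125


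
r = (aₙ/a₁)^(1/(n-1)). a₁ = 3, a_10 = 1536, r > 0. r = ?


r^(n-1) = aₙ/a₁
r^9 = 1536/3 = 512
r = 512^(1/9)
= 2

r = 2


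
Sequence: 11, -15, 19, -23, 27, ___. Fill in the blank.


Pattern: alternating sign, magnitude arithmetic (d=4)
Terms: 11, -15, 19, -23, 27
Next term = -31

Next term = -31


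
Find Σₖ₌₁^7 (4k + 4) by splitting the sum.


Σ(4k+4) = 4·Σk + 4·n
= 4·28 + 4·7
= 112 + 28 = 140

Σ = 140


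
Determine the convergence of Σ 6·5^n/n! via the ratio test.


aₙ = 6·5^n/n!
a_{n+1}/aₙ = 5^(n+1)/(n+1)! × n!/5^n  (constant 6 cancels)
= 5/(n+1)
L = lim(n→∞) 5/(n+1) = 0
L < 1 → series CONVERGES

Converges (ratio test: L = 0 < 1)


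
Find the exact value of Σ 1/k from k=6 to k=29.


Σₖ₌6^29 1/k = 1/6 + 1/7 + 1/8 + ... + 1/29
= 3908958676327/2329089562800
≈ 1.6783

Sum = 3908958676327/2329089562800 ≈ 1.6783


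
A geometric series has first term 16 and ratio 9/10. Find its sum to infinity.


S∞ = a₁/(1-r) = 16/(1 - 9/10)
= 16/(1/10)
= 160

S∞ = 160


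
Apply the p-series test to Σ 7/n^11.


p-series test: Σ c/n^p converges if p > 1, diverges if p ≤ 1 (constant c > 0 doesn't affect convergence).
p = 11
11 > 1 → CONVERGES

Converges (p = 11 > 1)


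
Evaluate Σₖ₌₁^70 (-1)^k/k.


S = -1 + 1/2 - 1/3 + 1/4 - 1/5 + 1/6 - 1/7 + 1/8 ± ...
= -0.6861
(Full series converges to -ln(2) ≈ -0.6931)

S_70 = -0.6861


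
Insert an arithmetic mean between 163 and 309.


AM = (163 + 309)/2 = 472/2 = 236

AM = 236


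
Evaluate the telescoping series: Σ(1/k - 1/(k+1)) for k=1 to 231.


Telescoping: adjacent terms cancel.
= 1/1 - 1/232
= 1 - 1/232 = 231/232

Sum = 231/232


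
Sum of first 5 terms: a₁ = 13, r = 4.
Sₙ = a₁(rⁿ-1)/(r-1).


Sₙ = 13×(4^5 - 1)/(4 - 1)
= 13×(1024 - 1)/3
= 13×1023/3
= 4433

S_5 = 4433


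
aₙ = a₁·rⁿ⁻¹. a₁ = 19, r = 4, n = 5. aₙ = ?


aₙ = a₁·r^(n-1)
= 19×4^4
= 19×256
= 4864

a_5 = 4864


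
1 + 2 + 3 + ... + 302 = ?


n(n+1)/2 = 302×303/2 = 91506/2 = 45753

Σk = 45753


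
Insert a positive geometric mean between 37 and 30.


GM = √(37×30) = √1110 = 33.3167

GM = 33.3167


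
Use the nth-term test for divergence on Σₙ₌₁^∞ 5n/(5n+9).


lim(n→∞) 5n/(5n+9) = 5/5 = 1  (divide numerator and denominator by n)
lim aₙ = 1 ≠ 0 → series DIVERGES

Diverges (lim aₙ = 1 ≠ 0)


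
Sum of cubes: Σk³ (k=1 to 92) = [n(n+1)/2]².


n(n+1)/2 = 92×93/2 = 4278
Σk³ = 4278² = 18301284

Σk³ = 18301284


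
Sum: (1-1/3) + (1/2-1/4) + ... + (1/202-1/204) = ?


Telescoping with gap 2: two head and two tail terms survive.
= (1 + 1/2) - (1/203 + 1/204)
= 3/2 - 1/203 - 1/204 = 61711/41412

Sum = 61711/41412


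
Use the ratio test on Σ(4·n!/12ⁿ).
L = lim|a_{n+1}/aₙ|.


aₙ = 4·n!/12^n
a_{n+1}/aₙ = (n+1)!/12^(n+1) × 12^n/n!  (constant 4 cancels)
= (n+1)/12
L = lim(n→∞) (n+1)/12 = ∞
L > 1 → series DIVERGES

Diverges (ratio test: L = ∞ > 1)


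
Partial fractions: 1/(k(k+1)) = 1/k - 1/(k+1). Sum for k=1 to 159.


1/(k(k+1)) = 1/k - 1/(k+1) (partial fractions)
Telescoping: Σ = 1 - 1/160 = 159/160

Sum = 159/160


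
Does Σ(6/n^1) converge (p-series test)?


p-series test: Σ c/n^p converges if p > 1, diverges if p ≤ 1 (constant c > 0 doesn't affect convergence).
p = 1
1 ≤ 1 → DIVERGES

Diverges (p = 1 ≤ 1)


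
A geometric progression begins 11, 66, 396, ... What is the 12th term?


aₙ = a₁·r^(n-1)
= 11×6^11
= 11×362797056
= 3990767616

a_12 = 3990767616


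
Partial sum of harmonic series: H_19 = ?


H_19 = 1/1 + 1/2 + 1/3 + ... + 1/19
= 275295799/77597520
≈ 3.5477

H_19 = 275295799/77597520 ≈ 3.5477


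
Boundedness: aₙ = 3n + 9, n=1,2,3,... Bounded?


aₙ = 3n + 9 → as n→∞, aₙ→∞
No finite upper bound exists
The sequence is UNBOUNDED

Unbounded (aₙ → ∞ as n → ∞)


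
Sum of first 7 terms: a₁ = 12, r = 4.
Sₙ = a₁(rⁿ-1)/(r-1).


Sₙ = 12×(4^7 - 1)/(4 - 1)
= 12×(16384 - 1)/3
= 12×16383/3
= 65532

S_7 = 65532


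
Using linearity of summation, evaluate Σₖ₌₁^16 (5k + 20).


Σ(5k+20) = 5·Σk + 20·n
= 5·136 + 20·16
= 680 + 320 = 1000

Σ = 1000


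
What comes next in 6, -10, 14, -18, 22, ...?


Pattern: alternating sign, magnitude arithmetic (d=4)
Terms: 6, -10, 14, -18, 22
Next term = -26

Next term = -26


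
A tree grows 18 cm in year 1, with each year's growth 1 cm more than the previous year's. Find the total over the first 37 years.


aₙ = 18 + (37-1)×1 = 54
Sₙ = n(a₁+aₙ)/2 = 37×(18+54)/2
= 37×72/2 = 1332

S_37 = 1332


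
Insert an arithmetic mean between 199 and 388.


AM = (199 + 388)/2 = 587/2 = 293.5

AM = 293.5


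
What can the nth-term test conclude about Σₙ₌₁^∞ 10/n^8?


lim(n→∞) 10/n^8 = 0
lim aₙ = 0 → nth-term test is INCONCLUSIVE
(Need other tests; this is actually a convergent p-series with p=8 > 1)

Inconclusive (lim aₙ = 0; need another test)


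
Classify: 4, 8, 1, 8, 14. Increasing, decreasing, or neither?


Differences: 4, -7, 7, 6
Difference at position 1 is +4 (> 0) but position 2 is -7 (< 0) — sequence both rises and falls
→ NOT monotonic

Not monotonic


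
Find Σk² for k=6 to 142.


Σₖ₌6^142 k² = Σₖ₌₁^142 k² − Σₖ₌₁^5 k²
= 142·143·285/6 − 5·6·11/6
= 964535 − 55 = 964480

Σk² = 964480


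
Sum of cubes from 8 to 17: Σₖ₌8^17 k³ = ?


Σₖ₌8^17 k³ = [17·18/2]² − [7·8/2]²
= 23409 − 784 = 22625

Σk³ = 22625


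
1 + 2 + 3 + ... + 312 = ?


n(n+1)/2 = 312×313/2 = 97656/2 = 48828

Σk = 48828


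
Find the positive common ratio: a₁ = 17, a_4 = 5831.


r^(n-1) = aₙ/a₁
r^3 = 5831/17 = 343
r = 343^(1/3)
= 7

r = 7


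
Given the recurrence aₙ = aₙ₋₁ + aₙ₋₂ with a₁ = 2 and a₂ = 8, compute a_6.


Computing iteratively: 2, 8, 10, 18, 28, 46
a_6 = 46

a_6 = 46


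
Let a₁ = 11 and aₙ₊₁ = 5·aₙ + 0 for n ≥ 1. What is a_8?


Computing step by step:
a_1 = 11
a_2 = 55
a_3 = 275
a_4 = 1375
a_5 = 6875
a_6 = 34375
a_7 = 171875
a_8 = 859375


a_8 = 859375


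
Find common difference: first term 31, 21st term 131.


d = (aₙ - a₁)/(n-1)
= (131 - 31)/(21-1)
= 100/20 = 5

d = 5


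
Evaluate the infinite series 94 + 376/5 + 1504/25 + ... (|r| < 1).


S∞ = a₁/(1-r) = 94/(1 - 4/5)
= 94/(1/5)
= 470

S∞ = 470


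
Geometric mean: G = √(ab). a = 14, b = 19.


GM = √(14×19) = √266 = 16.3095

GM = 16.3095


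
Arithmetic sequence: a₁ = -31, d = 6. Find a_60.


aₙ = a₁ + (n-1)d
= -31 + (60-1)×6
= -31 + 354
= 323

a_60 = 323


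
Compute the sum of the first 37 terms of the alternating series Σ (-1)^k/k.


S = -1 + 1/2 - 1/3 + 1/4 - 1/5 + 1/6 - 1/7 + 1/8 ± ...
= -0.7065
(Full series converges to -ln(2) ≈ -0.6931)

S_37 = -0.7065


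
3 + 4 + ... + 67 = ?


Σₖ₌3^67 k = Σₖ₌₁^67 k − Σₖ₌₁^2 k
= 67·68/2 − 2·3/2
= 2278 − 3 = 2275

Σk = 2275


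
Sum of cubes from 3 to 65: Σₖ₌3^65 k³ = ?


Σₖ₌3^65 k³ = [65·66/2]² − [2·3/2]²
= 4601025 − 9 = 4601016

Σk³ = 4601016


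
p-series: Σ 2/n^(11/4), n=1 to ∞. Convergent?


p-series test: Σ c/n^p converges if p > 1, diverges if p ≤ 1 (constant c > 0 doesn't affect convergence).
p = 11/4
11/4 > 1 → CONVERGES

Converges (p = 11/4 > 1)


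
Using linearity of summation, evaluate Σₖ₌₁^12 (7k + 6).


Σ(7k+6) = 7·Σk + 6·n
= 7·78 + 6·12
= 546 + 72 = 618

Σ = 618


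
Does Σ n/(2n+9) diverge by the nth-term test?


lim(n→∞) n/(2n+9) = 1/2 = 1/2  (divide numerator and denominator by n)
lim aₙ = 1/2 ≠ 0 → series DIVERGES

Diverges (lim aₙ = 1/2 ≠ 0)


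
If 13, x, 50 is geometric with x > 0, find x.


GM = √(13×50) = √650 = 25.4951

GM = 25.4951


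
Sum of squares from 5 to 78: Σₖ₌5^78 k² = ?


Σₖ₌5^78 k² = Σₖ₌₁^78 k² − Σₖ₌₁^4 k²
= 78·79·157/6 − 4·5·9/6
= 161239 − 30 = 161209

Σk² = 161209


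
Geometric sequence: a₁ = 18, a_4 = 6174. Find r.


r^(n-1) = aₙ/a₁
r^3 = 6174/18 = 343
r = 343^(1/3)
= 7

r = 7


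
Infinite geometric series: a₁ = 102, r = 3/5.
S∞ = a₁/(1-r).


S∞ = a₁/(1-r) = 102/(1 - 3/5)
= 102/(2/5)
= 255

S∞ = 255


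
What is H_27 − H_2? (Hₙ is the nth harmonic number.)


Σₖ₌3^27 1/k = 1/3 + 1/4 + 1/5 + ... + 1/27
= 192066102203/80313433200
≈ 2.3915

Sum = 192066102203/80313433200 ≈ 2.3915


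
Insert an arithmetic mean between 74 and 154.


AM = (74 + 154)/2 = 228/2 = 114

AM = 114


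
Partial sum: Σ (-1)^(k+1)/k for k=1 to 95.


S = 1 - 1/2 + 1/3 - 1/4 + 1/5 - 1/6 + 1/7 - 1/8 ± ...
= 0.6984
(Full series converges to +ln(2) ≈ +0.6931)

S_95 = 0.6984


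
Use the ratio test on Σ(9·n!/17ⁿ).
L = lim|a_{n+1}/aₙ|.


aₙ = 9·n!/17^n
a_{n+1}/aₙ = (n+1)!/17^(n+1) × 17^n/n!  (constant 9 cancels)
= (n+1)/17
L = lim(n→∞) (n+1)/17 = ∞
L > 1 → series DIVERGES

Diverges (ratio test: L = ∞ > 1)


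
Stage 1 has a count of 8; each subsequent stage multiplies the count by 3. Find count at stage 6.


aₙ = a₁·r^(n-1)
= 8×3^5
= 8×243
= 1944

a_6 = 1944


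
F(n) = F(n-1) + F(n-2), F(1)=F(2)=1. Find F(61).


Fibonacci sequence: 1, 1, 2, 3, 5, 8, 13, 21, 34, 55, 89, ...
F(61) = 2504730781961

F(61) = 2504730781961


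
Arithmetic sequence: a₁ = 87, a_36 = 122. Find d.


d = (aₙ - a₁)/(n-1)
= (122 - 87)/(36-1)
= 35/35 = 1

d = 1


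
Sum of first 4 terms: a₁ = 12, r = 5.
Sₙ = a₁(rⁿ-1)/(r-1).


Sₙ = 12×(5^4 - 1)/(5 - 1)
= 12×(625 - 1)/4
= 12×624/4
= 1872

S_4 = 1872


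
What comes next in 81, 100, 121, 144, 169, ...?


Pattern: perfect squares: n²
Terms: 81, 100, 121, 144, 169
Next term = 196

Next term = 196


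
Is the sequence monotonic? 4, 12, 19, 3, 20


Differences: 8, 7, -16, 17
Difference at position 1 is +8 (> 0) but position 3 is -16 (< 0) — sequence both rises and falls
→ NOT monotonic

Not monotonic


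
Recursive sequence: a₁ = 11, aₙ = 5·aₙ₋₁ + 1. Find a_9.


Computing step by step:
a_1 = 11
a_2 = 56
a_3 = 281
a_4 = 1406
a_5 = 7031
a_6 = 35156
a_7 = 175781
a_8 = 878906
a_9 = 4394531


a_9 = 4394531


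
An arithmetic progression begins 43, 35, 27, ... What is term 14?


aₙ = a₁ + (n-1)d
= 43 + (14-1)×-8
= 43 - 104
= -61

a_14 = -61


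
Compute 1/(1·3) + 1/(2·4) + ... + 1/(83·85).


1/(k(k+2)) = (1/2)·(1/k - 1/(k+2)) (partial fractions)
Telescoping: Σ = (1/2)·(1 + 1/2 - 1/84 - 1/85) = 10541/14280

Sum = 10541/14280


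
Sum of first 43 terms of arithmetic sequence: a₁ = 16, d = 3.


aₙ = 16 + (43-1)×3 = 142
Sₙ = n(a₁+aₙ)/2 = 43×(16+142)/2
= 43×158/2 = 3397

S_43 = 3397


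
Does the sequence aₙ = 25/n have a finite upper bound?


a₁ = 25, a₂ = 25/2, a₃ = 25/3, ...
0 < aₙ ≤ 25 for all n ≥ 1
Lower bound: 0, Upper bound: 25
The sequence IS bounded

Bounded (0 < aₙ ≤ 25)


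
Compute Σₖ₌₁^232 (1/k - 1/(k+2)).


Telescoping with gap 2: two head and two tail terms survive.
= (1 + 1/2) - (1/233 + 1/234)
= 3/2 - 1/233 - 1/234 = 40658/27261

Sum = 40658/27261


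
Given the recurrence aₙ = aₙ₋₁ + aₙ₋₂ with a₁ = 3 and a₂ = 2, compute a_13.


Computing iteratively: 3, 2, 5, 7, 12, 19, 31, 50, 81, 131, 212, 343, ...
a_13 = 555

a_13 = 555


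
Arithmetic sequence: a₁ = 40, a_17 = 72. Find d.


d = (aₙ - a₁)/(n-1)
= (72 - 40)/(17-1)
= 32/16 = 2

d = 2


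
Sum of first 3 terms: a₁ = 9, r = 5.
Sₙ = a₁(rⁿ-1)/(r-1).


Sₙ = 9×(5^3 - 1)/(5 - 1)
= 9×(125 - 1)/4
= 9×124/4
= 279

S_3 = 279


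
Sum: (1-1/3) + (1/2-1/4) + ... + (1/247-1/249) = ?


Telescoping with gap 2: two head and two tail terms survive.
= (1 + 1/2) - (1/248 + 1/249)
= 3/2 - 1/248 - 1/249 = 92131/61752

Sum = 92131/61752


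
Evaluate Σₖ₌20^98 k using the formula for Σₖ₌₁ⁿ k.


Σₖ₌20^98 k = Σₖ₌₁^98 k − Σₖ₌₁^19 k
= 98·99/2 − 19·20/2
= 4851 − 190 = 4661

Σk = 4661


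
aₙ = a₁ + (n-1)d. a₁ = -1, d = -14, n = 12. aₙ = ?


aₙ = a₁ + (n-1)d
= -1 + (12-1)×-14
= -1 - 154
= -155

a_12 = -155


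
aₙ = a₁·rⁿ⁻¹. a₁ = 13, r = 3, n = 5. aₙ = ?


aₙ = a₁·r^(n-1)
= 13×3^4
= 13×81
= 1053

a_5 = 1053


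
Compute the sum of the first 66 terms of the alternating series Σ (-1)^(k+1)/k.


S = 1 - 1/2 + 1/3 - 1/4 + 1/5 - 1/6 + 1/7 - 1/8 ± ...
= 0.6856
(Full series converges to +ln(2) ≈ +0.6931)

S_66 = 0.6856


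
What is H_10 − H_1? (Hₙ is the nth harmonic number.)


Σₖ₌2^10 1/k = 1/2 + 1/3 + 1/4 + 1/5 + 1/6 + 1/7 + 1/8 + 1/9 + 1/10
= 4861/2520
≈ 1.929

Sum = 4861/2520 ≈ 1.929


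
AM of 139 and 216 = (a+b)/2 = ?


AM = (139 + 216)/2 = 355/2 = 177.5

AM = 177.5


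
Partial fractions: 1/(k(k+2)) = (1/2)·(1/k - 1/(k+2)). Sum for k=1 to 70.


1/(k(k+2)) = (1/2)·(1/k - 1/(k+2)) (partial fractions)
Telescoping: Σ = (1/2)·(1 + 1/2 - 1/71 - 1/72) = 7525/10224

Sum = 7525/10224


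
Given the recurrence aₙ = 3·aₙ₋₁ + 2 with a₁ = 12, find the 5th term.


Computing step by step:
a_1 = 12
a_2 = 38
a_3 = 116
a_4 = 350
a_5 = 1052


a_5 = 1052


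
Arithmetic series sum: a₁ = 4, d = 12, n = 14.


aₙ = 4 + (14-1)×12 = 160
Sₙ = n(a₁+aₙ)/2 = 14×(4+160)/2
= 14×164/2 = 1148

S_14 = 1148


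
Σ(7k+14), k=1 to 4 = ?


Σ(7k+14) = 7·Σk + 14·n
= 7·10 + 14·4
= 70 + 56 = 126

Σ = 126


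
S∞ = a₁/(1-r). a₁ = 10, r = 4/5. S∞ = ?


S∞ = a₁/(1-r) = 10/(1 - 4/5)
= 10/(1/5)
= 50

S∞ = 50


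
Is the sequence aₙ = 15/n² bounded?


a₁ = 15, a₂ = 15/4, a₃ = 15/9, ...
0 < aₙ ≤ 15 for all n ≥ 1
The sequence IS bounded

Bounded (0 < aₙ ≤ 15)


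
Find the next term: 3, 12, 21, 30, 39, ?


Pattern: arithmetic (d=9)
Terms: 3, 12, 21, 30, 39
Next term = 48

Next term = 48


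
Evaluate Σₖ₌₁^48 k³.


n(n+1)/2 = 48×49/2 = 1176
Σk³ = 1176² = 1382976

Σk³ = 1382976


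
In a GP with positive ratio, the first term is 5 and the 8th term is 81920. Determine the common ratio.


r^(n-1) = aₙ/a₁
r^7 = 81920/5 = 16384
r = 16384^(1/7)
= 4

r = 4


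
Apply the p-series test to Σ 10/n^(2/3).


p-series test: Σ c/n^p converges if p > 1, diverges if p ≤ 1 (constant c > 0 doesn't affect convergence).
p = 2/3
2/3 ≤ 1 → DIVERGES

Diverges (p = 2/3 ≤ 1)


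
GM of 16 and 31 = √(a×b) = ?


GM = √(16×31) = √496 = 22.2711

GM = 22.2711


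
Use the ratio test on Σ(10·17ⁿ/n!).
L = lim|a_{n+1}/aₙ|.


aₙ = 10·17^n/n!
a_{n+1}/aₙ = 17^(n+1)/(n+1)! × n!/17^n  (constant 10 cancels)
= 17/(n+1)
L = lim(n→∞) 17/(n+1) = 0
L < 1 → series CONVERGES

Converges (ratio test: L = 0 < 1)


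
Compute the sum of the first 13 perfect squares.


n = 13
n(n+1)(2n+1)/6 = 13×14×27/6
= 4914/6 = 819

Σk² = 819


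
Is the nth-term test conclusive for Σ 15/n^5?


lim(n→∞) 15/n^5 = 0
lim aₙ = 0 → nth-term test is INCONCLUSIVE
(Need other tests; this is actually a convergent p-series with p=5 > 1)

Inconclusive (lim aₙ = 0; need another test)


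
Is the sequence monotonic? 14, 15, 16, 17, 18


Differences: 1, 1, 1, 1
All differences > 0 → strictly INCREASING

Monotonically increasing


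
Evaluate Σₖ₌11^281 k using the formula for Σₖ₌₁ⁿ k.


Σₖ₌11^281 k = Σₖ₌₁^281 k − Σₖ₌₁^10 k
= 281·282/2 − 10·11/2
= 39621 − 55 = 39566

Σk = 39566


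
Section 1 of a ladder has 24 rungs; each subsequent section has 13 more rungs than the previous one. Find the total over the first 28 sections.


aₙ = 24 + (28-1)×13 = 375
Sₙ = n(a₁+aₙ)/2 = 28×(24+375)/2
= 28×399/2 = 5586

S_28 = 5586


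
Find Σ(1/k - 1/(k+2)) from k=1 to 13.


Telescoping with gap 2: two head and two tail terms survive.
= (1 + 1/2) - (1/14 + 1/15)
= 3/2 - 1/14 - 1/15 = 143/105

Sum = 143/105


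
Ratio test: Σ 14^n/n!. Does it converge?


aₙ = 14^n/n!
a_{n+1}/aₙ = 14^(n+1)/(n+1)! × n!/14^n
= 14/(n+1)
L = lim(n→∞) 14/(n+1) = 0
L < 1 → series CONVERGES

Converges (ratio test: L = 0 < 1)


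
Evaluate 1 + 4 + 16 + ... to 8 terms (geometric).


Sₙ = 1×(4^8 - 1)/(4 - 1)
= 1×(65536 - 1)/3
= 1×65535/3
= 21845

S_8 = 21845


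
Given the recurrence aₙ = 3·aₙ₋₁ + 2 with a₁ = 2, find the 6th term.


Computing step by step:
a_1 = 2
a_2 = 8
a_3 = 26
a_4 = 80
a_5 = 242
a_6 = 728


a_6 = 728


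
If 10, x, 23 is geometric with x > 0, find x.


GM = √(10×23) = √230 = 15.1658

GM = 15.1658


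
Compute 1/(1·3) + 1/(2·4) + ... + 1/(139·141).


1/(k(k+2)) = (1/2)·(1/k - 1/(k+2)) (partial fractions)
Telescoping: Σ = (1/2)·(1 + 1/2 - 1/140 - 1/141) = 29329/39480

Sum = 29329/39480


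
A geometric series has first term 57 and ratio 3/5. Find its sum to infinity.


S∞ = a₁/(1-r) = 57/(1 - 3/5)
= 57/(2/5)
= 285/2

S∞ = 285/2


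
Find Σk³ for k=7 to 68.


Σₖ₌7^68 k³ = [68·69/2]² − [6·7/2]²
= 5503716 − 441 = 5503275

Σk³ = 5503275


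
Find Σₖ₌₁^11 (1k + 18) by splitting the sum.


Σ(1k+18) = 1·Σk + 18·n
= 1·66 + 18·11
= 66 + 198 = 264

Σ = 264


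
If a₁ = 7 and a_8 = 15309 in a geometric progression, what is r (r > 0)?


r^(n-1) = aₙ/a₁
r^7 = 15309/7 = 2187
r = 2187^(1/7)
= 3

r = 3


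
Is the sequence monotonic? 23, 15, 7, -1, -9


Differences: -8, -8, -8, -8
All differences < 0 → strictly DECREASING

Monotonically decreasing


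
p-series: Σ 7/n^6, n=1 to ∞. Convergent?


p-series test: Σ c/n^p converges if p > 1, diverges if p ≤ 1 (constant c > 0 doesn't affect convergence).
p = 6
6 > 1 → CONVERGES

Converges (p = 6 > 1)


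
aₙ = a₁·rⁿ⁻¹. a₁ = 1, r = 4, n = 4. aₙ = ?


aₙ = a₁·r^(n-1)
= 1×4^3
= 1×64
= 64

a_4 = 64


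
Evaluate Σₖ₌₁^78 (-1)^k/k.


S = -1 + 1/2 - 1/3 + 1/4 - 1/5 + 1/6 - 1/7 + 1/8 ± ...
= -0.6868
(Full series converges to -ln(2) ≈ -0.6931)

S_78 = -0.6868


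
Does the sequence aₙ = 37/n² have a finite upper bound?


a₁ = 37, a₂ = 37/4, a₃ = 37/9, ...
0 < aₙ ≤ 37 for all n ≥ 1
The sequence IS bounded

Bounded (0 < aₙ ≤ 37)


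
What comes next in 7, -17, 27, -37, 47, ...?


Pattern: alternating sign, magnitude arithmetic (d=10)
Terms: 7, -17, 27, -37, 47
Next term = -57

Next term = -57


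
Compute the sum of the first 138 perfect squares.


n = 138
n(n+1)(2n+1)/6 = 138×139×277/6
= 5313414/6 = 885569

Σk² = 885569


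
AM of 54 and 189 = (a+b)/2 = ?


AM = (54 + 189)/2 = 243/2 = 121.5

AM = 121.5


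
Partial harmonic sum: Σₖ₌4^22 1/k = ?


Σₖ₌4^22 1/k = 1/4 + 1/5 + 1/6 + ... + 1/22
= 28827167/15519504
≈ 1.8575

Sum = 28827167/15519504 ≈ 1.8575


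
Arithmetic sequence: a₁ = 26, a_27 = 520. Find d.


d = (aₙ - a₁)/(n-1)
= (520 - 26)/(27-1)
= 494/26 = 19

d = 19


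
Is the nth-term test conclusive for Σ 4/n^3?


lim(n→∞) 4/n^3 = 0
lim aₙ = 0 → nth-term test is INCONCLUSIVE
(Need other tests; this is actually a convergent p-series with p=3 > 1)

Inconclusive (lim aₙ = 0; need another test)


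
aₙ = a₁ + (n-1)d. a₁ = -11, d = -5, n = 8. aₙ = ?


aₙ = a₁ + (n-1)d
= -11 + (8-1)×-5
= -11 - 35
= -46

a_8 = -46


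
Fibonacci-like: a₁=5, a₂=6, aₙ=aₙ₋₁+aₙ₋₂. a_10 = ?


Computing iteratively: 5, 6, 11, 17, 28, 45, 73, 118, 191, 309
a_10 = 309

a_10 = 309


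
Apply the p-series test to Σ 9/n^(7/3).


p-series test: Σ c/n^p converges if p > 1, diverges if p ≤ 1 (constant c > 0 doesn't affect convergence).
p = 7/3
7/3 > 1 → CONVERGES

Converges (p = 7/3 > 1)


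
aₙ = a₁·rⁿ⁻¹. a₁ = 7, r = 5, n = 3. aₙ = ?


aₙ = a₁·r^(n-1)
= 7×5^2
= 7×25
= 175

a_3 = 175


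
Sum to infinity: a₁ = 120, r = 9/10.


S∞ = a₁/(1-r) = 120/(1 - 9/10)
= 120/(1/10)
= 1200

S∞ = 1200


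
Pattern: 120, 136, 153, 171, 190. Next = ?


Pattern: triangular numbers: n(n+1)/2
Terms: 120, 136, 153, 171, 190
Next term = 210

Next term = 210


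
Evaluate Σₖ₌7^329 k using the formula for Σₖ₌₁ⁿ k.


Σₖ₌7^329 k = Σₖ₌₁^329 k − Σₖ₌₁^6 k
= 329·330/2 − 6·7/2
= 54285 − 21 = 54264

Σk = 54264


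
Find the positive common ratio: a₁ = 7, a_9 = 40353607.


r^(n-1) = aₙ/a₁
r^8 = 40353607/7 = 5764801
r = 5764801^(1/8)
= ±7; taking r > 0 gives r = 7

r = 7


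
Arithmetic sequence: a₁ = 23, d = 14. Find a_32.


aₙ = a₁ + (n-1)d
= 23 + (32-1)×14
= 23 + 434
= 457

a_32 = 457


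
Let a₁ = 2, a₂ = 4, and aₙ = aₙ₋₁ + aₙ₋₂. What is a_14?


Computing iteratively: 2, 4, 6, 10, 16, 26, 42, 68, 110, 178, 288, 466, ...
a_14 = 1220

a_14 = 1220


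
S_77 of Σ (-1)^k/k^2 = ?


S = -1 + 1/4 - 1/9 + 1/16 - 1/25 + 1/36 - 1/49 + 1/64 ± ...
= -0.8226
(Full series converges to -π²/12 ≈ -0.8225)

S_77 = -0.8226


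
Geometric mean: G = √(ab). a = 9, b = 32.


GM = √(9×32) = √288 = 16.9706

GM = 16.9706


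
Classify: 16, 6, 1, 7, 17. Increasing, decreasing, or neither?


Differences: -10, -5, 6, 10
Difference at position 3 is +6 (> 0) but position 1 is -10 (< 0) — sequence both rises and falls
→ NOT monotonic

Not monotonic


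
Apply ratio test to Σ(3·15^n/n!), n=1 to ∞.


aₙ = 3·15^n/n!
a_{n+1}/aₙ = 15^(n+1)/(n+1)! × n!/15^n  (constant 3 cancels)
= 15/(n+1)
L = lim(n→∞) 15/(n+1) = 0
L < 1 → series CONVERGES

Converges (ratio test: L = 0 < 1)


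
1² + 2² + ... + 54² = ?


n = 54
n(n+1)(2n+1)/6 = 54×55×109/6
= 323730/6 = 53955

Σk² = 53955


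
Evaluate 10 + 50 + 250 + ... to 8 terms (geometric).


Sₙ = 10×(5^8 - 1)/(5 - 1)
= 10×(390625 - 1)/4
= 10×390624/4
= 976560

S_8 = 976560


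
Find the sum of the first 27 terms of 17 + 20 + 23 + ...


aₙ = 17 + (27-1)×3 = 95
Sₙ = n(a₁+aₙ)/2 = 27×(17+95)/2
= 27×112/2 = 1512

S_27 = 1512


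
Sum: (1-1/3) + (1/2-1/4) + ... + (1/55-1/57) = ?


Telescoping with gap 2: two head and two tail terms survive.
= (1 + 1/2) - (1/56 + 1/57)
= 3/2 - 1/56 - 1/57 = 4675/3192

Sum = 4675/3192


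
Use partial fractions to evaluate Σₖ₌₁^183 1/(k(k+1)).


1/(k(k+1)) = 1/k - 1/(k+1) (partial fractions)
Telescoping: Σ = 1 - 1/184 = 183/184

Sum = 183/184


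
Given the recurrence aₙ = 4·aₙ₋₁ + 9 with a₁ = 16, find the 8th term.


Computing step by step:
a_1 = 16
a_2 = 73
a_3 = 301
a_4 = 1213
a_5 = 4861
a_6 = 19453
a_7 = 77821
a_8 = 311293


a_8 = 311293


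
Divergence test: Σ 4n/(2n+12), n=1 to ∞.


lim(n→∞) 4n/(2n+12) = 4/2 = 2  (divide numerator and denominator by n)
lim aₙ = 2 ≠ 0 → series DIVERGES

Diverges (lim aₙ = 2 ≠ 0)


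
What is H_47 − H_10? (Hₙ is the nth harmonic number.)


Σₖ₌11^47 1/k = 1/11 + 1/12 + 1/13 + ... + 1/47
= 668063497598133037223/442720643463713815200
≈ 1.509

Sum = 668063497598133037223/442720643463713815200 ≈ 1.509


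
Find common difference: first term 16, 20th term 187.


d = (aₙ - a₁)/(n-1)
= (187 - 16)/(20-1)
= 171/19 = 9

d = 9


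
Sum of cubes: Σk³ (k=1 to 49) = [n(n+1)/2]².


n(n+1)/2 = 49×50/2 = 1225
Σk³ = 1225² = 1500625

Σk³ = 1500625


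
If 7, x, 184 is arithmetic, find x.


AM = (7 + 184)/2 = 191/2 = 95.5

AM = 95.5


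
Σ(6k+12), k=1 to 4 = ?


Σ(6k+12) = 6·Σk + 12·n
= 6·10 + 12·4
= 60 + 48 = 108

Σ = 108


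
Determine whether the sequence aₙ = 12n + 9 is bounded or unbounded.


aₙ = 12n + 9 → as n→∞, aₙ→∞
No finite upper bound exists
The sequence is UNBOUNDED

Unbounded (aₙ → ∞ as n → ∞)


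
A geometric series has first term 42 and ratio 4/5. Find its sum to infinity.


S∞ = a₁/(1-r) = 42/(1 - 4/5)
= 42/(1/5)
= 210

S∞ = 210


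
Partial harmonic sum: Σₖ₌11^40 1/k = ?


Σₖ₌11^40 1/k = 1/11 + 1/12 + 1/13 + ... + 1/40
= 93645267172279/69388720221600
≈ 1.3496

Sum = 93645267172279/69388720221600 ≈ 1.3496


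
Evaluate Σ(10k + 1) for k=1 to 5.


Σ(10k+1) = 10·Σk + 1·n
= 10·15 + 1·5
= 150 + 5 = 155

Σ = 155


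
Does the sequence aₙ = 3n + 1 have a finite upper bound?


aₙ = 3n + 1 → as n→∞, aₙ→∞
No finite upper bound exists
The sequence is UNBOUNDED

Unbounded (aₙ → ∞ as n → ∞)


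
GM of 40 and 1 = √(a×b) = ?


GM = √(40×1) = √40 = 6.3246

GM = 6.3246


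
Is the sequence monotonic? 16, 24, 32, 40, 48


Differences: 8, 8, 8, 8
All differences > 0 → strictly INCREASING

Monotonically increasing


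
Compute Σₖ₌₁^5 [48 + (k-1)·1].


aₙ = 48 + (5-1)×1 = 52
Sₙ = n(a₁+aₙ)/2 = 5×(48+52)/2
= 5×100/2 = 250

S_5 = 250


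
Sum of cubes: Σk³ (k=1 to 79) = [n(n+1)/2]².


n(n+1)/2 = 79×80/2 = 3160
Σk³ = 3160² = 9985600

Σk³ = 9985600


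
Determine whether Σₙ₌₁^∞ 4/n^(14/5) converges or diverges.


p-series test: Σ c/n^p converges if p > 1, diverges if p ≤ 1 (constant c > 0 doesn't affect convergence).
p = 14/5
14/5 > 1 → CONVERGES

Converges (p = 14/5 > 1)


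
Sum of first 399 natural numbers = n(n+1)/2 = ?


n(n+1)/2 = 399×400/2 = 159600/2 = 79800

Σk = 79800


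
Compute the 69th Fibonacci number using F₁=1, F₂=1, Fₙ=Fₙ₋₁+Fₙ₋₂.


Fibonacci sequence: 1, 1, 2, 3, 5, 8, 13, 21, 34, 55, 89, ...
F(69) = 117669030460994

F(69) = 117669030460994


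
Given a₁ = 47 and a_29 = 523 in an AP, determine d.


d = (aₙ - a₁)/(n-1)
= (523 - 47)/(29-1)
= 476/28 = 17

d = 17


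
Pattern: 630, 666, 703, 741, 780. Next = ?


Pattern: triangular numbers: n(n+1)/2
Terms: 630, 666, 703, 741, 780
Next term = 820

Next term = 820


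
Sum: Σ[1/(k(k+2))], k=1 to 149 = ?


1/(k(k+2)) = (1/2)·(1/k - 1/(k+2)) (partial fractions)
Telescoping: Σ = (1/2)·(1 + 1/2 - 1/150 - 1/151) = 16837/22650

Sum = 16837/22650


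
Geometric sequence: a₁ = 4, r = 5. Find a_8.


aₙ = a₁·r^(n-1)
= 4×5^7
= 4×78125
= 312500

a_8 = 312500


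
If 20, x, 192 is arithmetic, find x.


AM = (20 + 192)/2 = 212/2 = 106

AM = 106


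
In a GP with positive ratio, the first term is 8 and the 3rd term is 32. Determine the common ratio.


r^(n-1) = aₙ/a₁
r^2 = 32/8 = 4
r = 4^(1/2)
= ±2; taking r > 0 gives r = 2

r = 2


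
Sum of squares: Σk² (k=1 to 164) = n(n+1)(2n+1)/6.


n = 164
n(n+1)(2n+1)/6 = 164×165×329/6
= 8902740/6 = 1483790

Σk² = 1483790


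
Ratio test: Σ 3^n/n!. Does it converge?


aₙ = 3^n/n!
a_{n+1}/aₙ = 3^(n+1)/(n+1)! × n!/3^n
= 3/(n+1)
L = lim(n→∞) 3/(n+1) = 0
L < 1 → series CONVERGES

Converges (ratio test: L = 0 < 1)


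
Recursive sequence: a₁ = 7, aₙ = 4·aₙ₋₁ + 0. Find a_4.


Computing step by step:
a_1 = 7
a_2 = 28
a_3 = 112
a_4 = 448


a_4 = 448


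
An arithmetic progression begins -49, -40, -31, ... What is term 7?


aₙ = a₁ + (n-1)d
= -49 + (7-1)×9
= -49 + 54
= 5

a_7 = 5


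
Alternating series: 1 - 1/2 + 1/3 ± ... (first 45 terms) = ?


S = 1 - 1/2 + 1/3 - 1/4 + 1/5 - 1/6 + 1/7 - 1/8 ± ...
= 0.7041
(Full series converges to +ln(2) ≈ +0.6931)

S_45 = 0.7041


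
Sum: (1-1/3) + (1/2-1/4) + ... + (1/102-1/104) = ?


Telescoping with gap 2: two head and two tail terms survive.
= (1 + 1/2) - (1/103 + 1/104)
= 3/2 - 1/103 - 1/104 = 15861/10712

Sum = 15861/10712


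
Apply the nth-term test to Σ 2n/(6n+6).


lim(n→∞) 2n/(6n+6) = 2/6 = 1/3  (divide numerator and denominator by n)
lim aₙ = 1/3 ≠ 0 → series DIVERGES

Diverges (lim aₙ = 1/3 ≠ 0)


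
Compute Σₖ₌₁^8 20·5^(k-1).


Sₙ = 20×(5^8 - 1)/(5 - 1)
= 20×(390625 - 1)/4
= 20×390624/4
= 1953120

S_8 = 1953120


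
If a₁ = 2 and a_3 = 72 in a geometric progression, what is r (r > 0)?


r^(n-1) = aₙ/a₁
r^2 = 72/2 = 36
r = 36^(1/2)
= ±6; taking r > 0 gives r = 6

r = 6


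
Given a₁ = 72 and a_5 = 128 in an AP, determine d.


d = (aₙ - a₁)/(n-1)
= (128 - 72)/(5-1)
= 56/4 = 14

d = 14


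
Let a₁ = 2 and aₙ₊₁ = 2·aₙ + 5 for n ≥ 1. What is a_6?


Computing step by step:
a_1 = 2
a_2 = 9
a_3 = 23
a_4 = 51
a_5 = 107
a_6 = 219


a_6 = 219


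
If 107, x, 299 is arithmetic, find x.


AM = (107 + 299)/2 = 406/2 = 203

AM = 203


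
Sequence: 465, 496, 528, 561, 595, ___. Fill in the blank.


Pattern: triangular numbers: n(n+1)/2
Terms: 465, 496, 528, 561, 595
Next term = 630

Next term = 630


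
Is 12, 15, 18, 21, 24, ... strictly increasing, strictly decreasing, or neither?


Differences: 3, 3, 3, 3
All differences > 0 → strictly INCREASING

Monotonically increasing


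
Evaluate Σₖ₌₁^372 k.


n(n+1)/2 = 372×373/2 = 138756/2 = 69378

Σk = 69378


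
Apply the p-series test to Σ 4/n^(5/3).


p-series test: Σ c/n^p converges if p > 1, diverges if p ≤ 1 (constant c > 0 doesn't affect convergence).
p = 5/3
5/3 > 1 → CONVERGES

Converges (p = 5/3 > 1)


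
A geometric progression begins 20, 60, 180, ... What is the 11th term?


aₙ = a₁·r^(n-1)
= 20×3^10
= 20×59049
= 1180980

a_11 = 1180980


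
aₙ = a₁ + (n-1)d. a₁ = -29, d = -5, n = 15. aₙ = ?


aₙ = a₁ + (n-1)d
= -29 + (15-1)×-5
= -29 - 70
= -99

a_15 = -99


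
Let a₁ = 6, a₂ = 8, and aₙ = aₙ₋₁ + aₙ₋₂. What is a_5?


Computing iteratively: 6, 8, 14, 22, 36
a_5 = 36

a_5 = 36


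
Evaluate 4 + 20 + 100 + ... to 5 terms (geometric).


Sₙ = 4×(5^5 - 1)/(5 - 1)
= 4×(3125 - 1)/4
= 4×3124/4
= 3124

S_5 = 3124


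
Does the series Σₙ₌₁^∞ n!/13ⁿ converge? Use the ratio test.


aₙ = n!/13^n
a_{n+1}/aₙ = (n+1)!/13^(n+1) × 13^n/n!
= (n+1)/13
L = lim(n→∞) (n+1)/13 = ∞
L > 1 → series DIVERGES

Diverges (ratio test: L = ∞ > 1)


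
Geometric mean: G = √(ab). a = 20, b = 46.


GM = √(20×46) = √920 = 30.3315

GM = 30.3315


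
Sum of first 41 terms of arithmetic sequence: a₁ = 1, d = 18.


aₙ = 1 + (41-1)×18 = 721
Sₙ = n(a₁+aₙ)/2 = 41×(1+721)/2
= 41×722/2 = 14801

S_41 = 14801


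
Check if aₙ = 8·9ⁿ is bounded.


aₙ = 8·9ⁿ → as n→∞, aₙ→∞ (since base 9 > 1)
No finite upper bound exists
The sequence is UNBOUNDED

Unbounded (aₙ → ∞ as n → ∞)


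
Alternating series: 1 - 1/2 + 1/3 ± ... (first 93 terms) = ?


S = 1 - 1/2 + 1/3 - 1/4 + 1/5 - 1/6 + 1/7 - 1/8 ± ...
= 0.6985
(Full series converges to +ln(2) ≈ +0.6931)

S_93 = 0.6985


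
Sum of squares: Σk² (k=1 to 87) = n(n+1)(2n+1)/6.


n = 87
n(n+1)(2n+1)/6 = 87×88×175/6
= 1339800/6 = 223300

Σk² = 223300


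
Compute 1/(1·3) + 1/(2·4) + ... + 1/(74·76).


1/(k(k+2)) = (1/2)·(1/k - 1/(k+2)) (partial fractions)
Telescoping: Σ = (1/2)·(1 + 1/2 - 1/75 - 1/76) = 8399/11400

Sum = 8399/11400


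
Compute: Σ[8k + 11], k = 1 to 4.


Σ(8k+11) = 8·Σk + 11·n
= 8·10 + 11·4
= 80 + 44 = 124

Σ = 124


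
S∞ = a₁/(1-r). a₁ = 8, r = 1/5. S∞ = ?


S∞ = a₁/(1-r) = 8/(1 - 1/5)
= 8/(4/5)
= 10

S∞ = 10


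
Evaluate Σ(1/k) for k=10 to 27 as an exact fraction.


Σₖ₌10^27 1/k = 1/10 + 1/11 + 1/12 + ... + 1/27
= 85332099113/80313433200
≈ 1.0625

Sum = 85332099113/80313433200 ≈ 1.0625


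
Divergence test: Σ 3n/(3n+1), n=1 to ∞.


lim(n→∞) 3n/(3n+1) = 3/3 = 1  (divide numerator and denominator by n)
lim aₙ = 1 ≠ 0 → series DIVERGES

Diverges (lim aₙ = 1 ≠ 0)


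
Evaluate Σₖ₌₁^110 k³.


n(n+1)/2 = 110×111/2 = 6105
Σk³ = 6105² = 37271025

Σk³ = 37271025


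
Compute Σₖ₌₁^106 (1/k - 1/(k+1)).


Telescoping: adjacent terms cancel.
= 1/1 - 1/107
= 1 - 1/107 = 106/107

Sum = 106/107


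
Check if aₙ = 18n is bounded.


aₙ = 18n → as n→∞, aₙ→∞
No finite upper bound exists
The sequence is UNBOUNDED

Unbounded (aₙ → ∞ as n → ∞)


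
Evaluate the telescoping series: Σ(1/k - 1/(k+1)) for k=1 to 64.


Telescoping: adjacent terms cancel.
= 1/1 - 1/65
= 1 - 1/65 = 64/65

Sum = 64/65


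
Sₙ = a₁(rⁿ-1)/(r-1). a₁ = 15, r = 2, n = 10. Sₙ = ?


Sₙ = 15×(2^10 - 1)/(2 - 1)
= 15×(1024 - 1)/1
= 15×1023/1
= 15345

S_10 = 15345


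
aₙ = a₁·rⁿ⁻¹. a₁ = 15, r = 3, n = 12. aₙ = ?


aₙ = a₁·r^(n-1)
= 15×3^11
= 15×177147
= 2657205

a_12 = 2657205


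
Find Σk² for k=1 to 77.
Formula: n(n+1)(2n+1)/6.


n = 77
n(n+1)(2n+1)/6 = 77×78×155/6
= 930930/6 = 155155

Σk² = 155155


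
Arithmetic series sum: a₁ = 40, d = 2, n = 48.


aₙ = 40 + (48-1)×2 = 134
Sₙ = n(a₁+aₙ)/2 = 48×(40+134)/2
= 48×174/2 = 4176

S_48 = 4176


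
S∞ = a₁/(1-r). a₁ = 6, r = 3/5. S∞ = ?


S∞ = a₁/(1-r) = 6/(1 - 3/5)
= 6/(2/5)
= 15

S∞ = 15


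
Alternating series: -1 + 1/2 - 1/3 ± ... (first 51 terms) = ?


S = -1 + 1/2 - 1/3 + 1/4 - 1/5 + 1/6 - 1/7 + 1/8 ± ...
= -0.7029
(Full series converges to -ln(2) ≈ -0.6931)

S_51 = -0.7029


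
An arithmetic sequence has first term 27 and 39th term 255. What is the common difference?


d = (aₙ - a₁)/(n-1)
= (255 - 27)/(39-1)
= 228/38 = 6

d = 6


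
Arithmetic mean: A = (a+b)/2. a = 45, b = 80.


AM = (45 + 80)/2 = 125/2 = 62.5

AM = 62.5


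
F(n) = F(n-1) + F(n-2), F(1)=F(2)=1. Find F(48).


Fibonacci sequence: 1, 1, 2, 3, 5, 8, 13, 21, 34, 55, 89, ...
F(48) = 4807526976

F(48) = 4807526976


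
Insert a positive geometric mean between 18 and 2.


GM = √(18×2) = √36 = 6

GM = 6


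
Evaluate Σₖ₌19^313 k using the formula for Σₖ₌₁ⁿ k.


Σₖ₌19^313 k = Σₖ₌₁^313 k − Σₖ₌₁^18 k
= 313·314/2 − 18·19/2
= 49141 − 171 = 48970

Σk = 48970


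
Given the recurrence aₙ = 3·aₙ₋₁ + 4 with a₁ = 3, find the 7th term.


Computing step by step:
a_1 = 3
a_2 = 13
a_3 = 43
a_4 = 133
a_5 = 403
a_6 = 1213
a_7 = 3643


a_7 = 3643


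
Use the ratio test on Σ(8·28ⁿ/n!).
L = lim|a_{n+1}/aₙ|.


aₙ = 8·28^n/n!
a_{n+1}/aₙ = 28^(n+1)/(n+1)! × n!/28^n  (constant 8 cancels)
= 28/(n+1)
L = lim(n→∞) 28/(n+1) = 0
L < 1 → series CONVERGES

Converges (ratio test: L = 0 < 1)


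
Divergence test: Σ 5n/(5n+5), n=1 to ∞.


lim(n→∞) 5n/(5n+5) = 5/5 = 1  (divide numerator and denominator by n)
lim aₙ = 1 ≠ 0 → series DIVERGES

Diverges (lim aₙ = 1 ≠ 0)


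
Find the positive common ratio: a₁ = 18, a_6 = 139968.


r^(n-1) = aₙ/a₁
r^5 = 139968/18 = 7776
r = 7776^(1/5)
= 6

r = 6


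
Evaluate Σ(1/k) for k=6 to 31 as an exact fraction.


Σₖ₌6^31 1/k = 1/6 + 1/7 + 1/8 + ... + 1/31
= 125913534410497/72201776446800
≈ 1.7439

Sum = 125913534410497/72201776446800 ≈ 1.7439


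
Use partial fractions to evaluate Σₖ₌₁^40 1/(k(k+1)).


1/(k(k+1)) = 1/k - 1/(k+1) (partial fractions)
Telescoping: Σ = 1 - 1/41 = 40/41

Sum = 40/41


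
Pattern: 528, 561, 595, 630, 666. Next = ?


Pattern: triangular numbers: n(n+1)/2
Terms: 528, 561, 595, 630, 666
Next term = 703

Next term = 703


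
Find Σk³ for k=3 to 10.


Σₖ₌3^10 k³ = [10·11/2]² − [2·3/2]²
= 3025 − 9 = 3016

Σk³ = 3016


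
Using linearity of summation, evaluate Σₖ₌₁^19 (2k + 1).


Σ(2k+1) = 2·Σk + 1·n
= 2·190 + 1·19
= 380 + 19 = 399

Σ = 399


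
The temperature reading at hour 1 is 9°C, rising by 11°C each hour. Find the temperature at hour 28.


aₙ = a₁ + (n-1)d
= 9 + (28-1)×11
= 9 + 297
= 306

a_28 = 306


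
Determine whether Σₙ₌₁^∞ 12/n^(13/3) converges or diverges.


p-series test: Σ c/n^p converges if p > 1, diverges if p ≤ 1 (constant c > 0 doesn't affect convergence).
p = 13/3
13/3 > 1 → CONVERGES

Converges (p = 13/3 > 1)


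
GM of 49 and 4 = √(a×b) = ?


GM = √(49×4) = √196 = 14

GM = 14


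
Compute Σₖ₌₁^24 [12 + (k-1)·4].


aₙ = 12 + (24-1)×4 = 104
Sₙ = n(a₁+aₙ)/2 = 24×(12+104)/2
= 24×116/2 = 1392

S_24 = 1392


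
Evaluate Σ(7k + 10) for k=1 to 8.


Σ(7k+10) = 7·Σk + 10·n
= 7·36 + 10·8
= 252 + 80 = 332

Σ = 332
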